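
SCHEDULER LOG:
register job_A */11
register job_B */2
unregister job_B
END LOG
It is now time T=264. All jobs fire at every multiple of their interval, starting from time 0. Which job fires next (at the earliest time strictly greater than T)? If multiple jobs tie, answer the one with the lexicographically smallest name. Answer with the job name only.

Op 1: register job_A */11 -> active={job_A:*/11}
Op 2: register job_B */2 -> active={job_A:*/11, job_B:*/2}
Op 3: unregister job_B -> active={job_A:*/11}
  job_A: interval 11, next fire after T=264 is 275
Earliest = 275, winner (lex tiebreak) = job_A

Answer: job_A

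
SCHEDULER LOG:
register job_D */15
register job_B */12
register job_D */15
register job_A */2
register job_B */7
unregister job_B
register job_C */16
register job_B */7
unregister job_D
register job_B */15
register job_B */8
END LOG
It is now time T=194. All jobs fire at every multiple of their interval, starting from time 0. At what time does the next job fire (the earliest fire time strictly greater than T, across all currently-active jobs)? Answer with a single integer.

Answer: 196

Derivation:
Op 1: register job_D */15 -> active={job_D:*/15}
Op 2: register job_B */12 -> active={job_B:*/12, job_D:*/15}
Op 3: register job_D */15 -> active={job_B:*/12, job_D:*/15}
Op 4: register job_A */2 -> active={job_A:*/2, job_B:*/12, job_D:*/15}
Op 5: register job_B */7 -> active={job_A:*/2, job_B:*/7, job_D:*/15}
Op 6: unregister job_B -> active={job_A:*/2, job_D:*/15}
Op 7: register job_C */16 -> active={job_A:*/2, job_C:*/16, job_D:*/15}
Op 8: register job_B */7 -> active={job_A:*/2, job_B:*/7, job_C:*/16, job_D:*/15}
Op 9: unregister job_D -> active={job_A:*/2, job_B:*/7, job_C:*/16}
Op 10: register job_B */15 -> active={job_A:*/2, job_B:*/15, job_C:*/16}
Op 11: register job_B */8 -> active={job_A:*/2, job_B:*/8, job_C:*/16}
  job_A: interval 2, next fire after T=194 is 196
  job_B: interval 8, next fire after T=194 is 200
  job_C: interval 16, next fire after T=194 is 208
Earliest fire time = 196 (job job_A)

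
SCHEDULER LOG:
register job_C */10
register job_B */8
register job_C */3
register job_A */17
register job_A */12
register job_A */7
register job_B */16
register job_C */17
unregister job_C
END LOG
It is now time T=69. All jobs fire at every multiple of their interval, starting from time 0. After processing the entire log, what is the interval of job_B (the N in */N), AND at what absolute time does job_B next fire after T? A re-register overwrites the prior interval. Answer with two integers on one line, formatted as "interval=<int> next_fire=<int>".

Answer: interval=16 next_fire=80

Derivation:
Op 1: register job_C */10 -> active={job_C:*/10}
Op 2: register job_B */8 -> active={job_B:*/8, job_C:*/10}
Op 3: register job_C */3 -> active={job_B:*/8, job_C:*/3}
Op 4: register job_A */17 -> active={job_A:*/17, job_B:*/8, job_C:*/3}
Op 5: register job_A */12 -> active={job_A:*/12, job_B:*/8, job_C:*/3}
Op 6: register job_A */7 -> active={job_A:*/7, job_B:*/8, job_C:*/3}
Op 7: register job_B */16 -> active={job_A:*/7, job_B:*/16, job_C:*/3}
Op 8: register job_C */17 -> active={job_A:*/7, job_B:*/16, job_C:*/17}
Op 9: unregister job_C -> active={job_A:*/7, job_B:*/16}
Final interval of job_B = 16
Next fire of job_B after T=69: (69//16+1)*16 = 80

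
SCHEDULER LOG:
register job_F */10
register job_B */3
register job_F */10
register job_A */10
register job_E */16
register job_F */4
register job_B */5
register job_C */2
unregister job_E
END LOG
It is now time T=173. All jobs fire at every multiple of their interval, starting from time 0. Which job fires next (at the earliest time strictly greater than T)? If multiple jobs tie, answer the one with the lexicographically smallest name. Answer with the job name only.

Op 1: register job_F */10 -> active={job_F:*/10}
Op 2: register job_B */3 -> active={job_B:*/3, job_F:*/10}
Op 3: register job_F */10 -> active={job_B:*/3, job_F:*/10}
Op 4: register job_A */10 -> active={job_A:*/10, job_B:*/3, job_F:*/10}
Op 5: register job_E */16 -> active={job_A:*/10, job_B:*/3, job_E:*/16, job_F:*/10}
Op 6: register job_F */4 -> active={job_A:*/10, job_B:*/3, job_E:*/16, job_F:*/4}
Op 7: register job_B */5 -> active={job_A:*/10, job_B:*/5, job_E:*/16, job_F:*/4}
Op 8: register job_C */2 -> active={job_A:*/10, job_B:*/5, job_C:*/2, job_E:*/16, job_F:*/4}
Op 9: unregister job_E -> active={job_A:*/10, job_B:*/5, job_C:*/2, job_F:*/4}
  job_A: interval 10, next fire after T=173 is 180
  job_B: interval 5, next fire after T=173 is 175
  job_C: interval 2, next fire after T=173 is 174
  job_F: interval 4, next fire after T=173 is 176
Earliest = 174, winner (lex tiebreak) = job_C

Answer: job_C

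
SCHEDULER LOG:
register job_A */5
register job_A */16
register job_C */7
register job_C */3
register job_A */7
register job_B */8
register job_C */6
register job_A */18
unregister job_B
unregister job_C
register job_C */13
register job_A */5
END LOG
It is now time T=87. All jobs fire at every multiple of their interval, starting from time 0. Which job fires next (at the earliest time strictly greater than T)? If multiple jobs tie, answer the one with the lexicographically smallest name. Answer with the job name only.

Op 1: register job_A */5 -> active={job_A:*/5}
Op 2: register job_A */16 -> active={job_A:*/16}
Op 3: register job_C */7 -> active={job_A:*/16, job_C:*/7}
Op 4: register job_C */3 -> active={job_A:*/16, job_C:*/3}
Op 5: register job_A */7 -> active={job_A:*/7, job_C:*/3}
Op 6: register job_B */8 -> active={job_A:*/7, job_B:*/8, job_C:*/3}
Op 7: register job_C */6 -> active={job_A:*/7, job_B:*/8, job_C:*/6}
Op 8: register job_A */18 -> active={job_A:*/18, job_B:*/8, job_C:*/6}
Op 9: unregister job_B -> active={job_A:*/18, job_C:*/6}
Op 10: unregister job_C -> active={job_A:*/18}
Op 11: register job_C */13 -> active={job_A:*/18, job_C:*/13}
Op 12: register job_A */5 -> active={job_A:*/5, job_C:*/13}
  job_A: interval 5, next fire after T=87 is 90
  job_C: interval 13, next fire after T=87 is 91
Earliest = 90, winner (lex tiebreak) = job_A

Answer: job_A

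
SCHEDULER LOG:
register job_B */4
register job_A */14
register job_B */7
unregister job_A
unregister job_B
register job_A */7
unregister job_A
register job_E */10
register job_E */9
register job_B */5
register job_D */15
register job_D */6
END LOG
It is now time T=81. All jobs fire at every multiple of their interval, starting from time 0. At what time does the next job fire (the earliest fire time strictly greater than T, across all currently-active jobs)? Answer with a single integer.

Op 1: register job_B */4 -> active={job_B:*/4}
Op 2: register job_A */14 -> active={job_A:*/14, job_B:*/4}
Op 3: register job_B */7 -> active={job_A:*/14, job_B:*/7}
Op 4: unregister job_A -> active={job_B:*/7}
Op 5: unregister job_B -> active={}
Op 6: register job_A */7 -> active={job_A:*/7}
Op 7: unregister job_A -> active={}
Op 8: register job_E */10 -> active={job_E:*/10}
Op 9: register job_E */9 -> active={job_E:*/9}
Op 10: register job_B */5 -> active={job_B:*/5, job_E:*/9}
Op 11: register job_D */15 -> active={job_B:*/5, job_D:*/15, job_E:*/9}
Op 12: register job_D */6 -> active={job_B:*/5, job_D:*/6, job_E:*/9}
  job_B: interval 5, next fire after T=81 is 85
  job_D: interval 6, next fire after T=81 is 84
  job_E: interval 9, next fire after T=81 is 90
Earliest fire time = 84 (job job_D)

Answer: 84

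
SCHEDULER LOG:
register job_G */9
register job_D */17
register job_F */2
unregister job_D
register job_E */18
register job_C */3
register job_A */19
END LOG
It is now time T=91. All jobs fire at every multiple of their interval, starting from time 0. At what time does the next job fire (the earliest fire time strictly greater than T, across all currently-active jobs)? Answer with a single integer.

Op 1: register job_G */9 -> active={job_G:*/9}
Op 2: register job_D */17 -> active={job_D:*/17, job_G:*/9}
Op 3: register job_F */2 -> active={job_D:*/17, job_F:*/2, job_G:*/9}
Op 4: unregister job_D -> active={job_F:*/2, job_G:*/9}
Op 5: register job_E */18 -> active={job_E:*/18, job_F:*/2, job_G:*/9}
Op 6: register job_C */3 -> active={job_C:*/3, job_E:*/18, job_F:*/2, job_G:*/9}
Op 7: register job_A */19 -> active={job_A:*/19, job_C:*/3, job_E:*/18, job_F:*/2, job_G:*/9}
  job_A: interval 19, next fire after T=91 is 95
  job_C: interval 3, next fire after T=91 is 93
  job_E: interval 18, next fire after T=91 is 108
  job_F: interval 2, next fire after T=91 is 92
  job_G: interval 9, next fire after T=91 is 99
Earliest fire time = 92 (job job_F)

Answer: 92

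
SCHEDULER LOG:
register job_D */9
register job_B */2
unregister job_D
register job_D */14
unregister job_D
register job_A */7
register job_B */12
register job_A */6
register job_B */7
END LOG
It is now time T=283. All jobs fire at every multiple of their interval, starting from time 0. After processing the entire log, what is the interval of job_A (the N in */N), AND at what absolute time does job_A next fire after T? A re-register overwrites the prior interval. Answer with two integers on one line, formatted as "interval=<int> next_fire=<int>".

Answer: interval=6 next_fire=288

Derivation:
Op 1: register job_D */9 -> active={job_D:*/9}
Op 2: register job_B */2 -> active={job_B:*/2, job_D:*/9}
Op 3: unregister job_D -> active={job_B:*/2}
Op 4: register job_D */14 -> active={job_B:*/2, job_D:*/14}
Op 5: unregister job_D -> active={job_B:*/2}
Op 6: register job_A */7 -> active={job_A:*/7, job_B:*/2}
Op 7: register job_B */12 -> active={job_A:*/7, job_B:*/12}
Op 8: register job_A */6 -> active={job_A:*/6, job_B:*/12}
Op 9: register job_B */7 -> active={job_A:*/6, job_B:*/7}
Final interval of job_A = 6
Next fire of job_A after T=283: (283//6+1)*6 = 288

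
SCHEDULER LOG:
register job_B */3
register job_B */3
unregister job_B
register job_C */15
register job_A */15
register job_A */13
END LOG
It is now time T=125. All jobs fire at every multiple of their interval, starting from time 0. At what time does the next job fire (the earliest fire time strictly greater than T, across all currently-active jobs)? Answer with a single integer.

Answer: 130

Derivation:
Op 1: register job_B */3 -> active={job_B:*/3}
Op 2: register job_B */3 -> active={job_B:*/3}
Op 3: unregister job_B -> active={}
Op 4: register job_C */15 -> active={job_C:*/15}
Op 5: register job_A */15 -> active={job_A:*/15, job_C:*/15}
Op 6: register job_A */13 -> active={job_A:*/13, job_C:*/15}
  job_A: interval 13, next fire after T=125 is 130
  job_C: interval 15, next fire after T=125 is 135
Earliest fire time = 130 (job job_A)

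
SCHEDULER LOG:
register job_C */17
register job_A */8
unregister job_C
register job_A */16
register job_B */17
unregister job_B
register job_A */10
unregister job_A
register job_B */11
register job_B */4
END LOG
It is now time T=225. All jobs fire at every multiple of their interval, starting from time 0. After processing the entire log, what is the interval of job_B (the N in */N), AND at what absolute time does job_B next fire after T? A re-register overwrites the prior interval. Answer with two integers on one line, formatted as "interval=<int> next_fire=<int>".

Op 1: register job_C */17 -> active={job_C:*/17}
Op 2: register job_A */8 -> active={job_A:*/8, job_C:*/17}
Op 3: unregister job_C -> active={job_A:*/8}
Op 4: register job_A */16 -> active={job_A:*/16}
Op 5: register job_B */17 -> active={job_A:*/16, job_B:*/17}
Op 6: unregister job_B -> active={job_A:*/16}
Op 7: register job_A */10 -> active={job_A:*/10}
Op 8: unregister job_A -> active={}
Op 9: register job_B */11 -> active={job_B:*/11}
Op 10: register job_B */4 -> active={job_B:*/4}
Final interval of job_B = 4
Next fire of job_B after T=225: (225//4+1)*4 = 228

Answer: interval=4 next_fire=228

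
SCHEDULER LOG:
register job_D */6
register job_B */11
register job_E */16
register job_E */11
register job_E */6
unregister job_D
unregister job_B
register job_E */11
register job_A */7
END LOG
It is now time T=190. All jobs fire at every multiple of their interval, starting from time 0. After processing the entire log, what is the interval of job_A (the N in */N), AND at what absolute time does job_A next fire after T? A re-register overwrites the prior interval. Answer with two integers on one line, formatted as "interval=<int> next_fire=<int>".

Op 1: register job_D */6 -> active={job_D:*/6}
Op 2: register job_B */11 -> active={job_B:*/11, job_D:*/6}
Op 3: register job_E */16 -> active={job_B:*/11, job_D:*/6, job_E:*/16}
Op 4: register job_E */11 -> active={job_B:*/11, job_D:*/6, job_E:*/11}
Op 5: register job_E */6 -> active={job_B:*/11, job_D:*/6, job_E:*/6}
Op 6: unregister job_D -> active={job_B:*/11, job_E:*/6}
Op 7: unregister job_B -> active={job_E:*/6}
Op 8: register job_E */11 -> active={job_E:*/11}
Op 9: register job_A */7 -> active={job_A:*/7, job_E:*/11}
Final interval of job_A = 7
Next fire of job_A after T=190: (190//7+1)*7 = 196

Answer: interval=7 next_fire=196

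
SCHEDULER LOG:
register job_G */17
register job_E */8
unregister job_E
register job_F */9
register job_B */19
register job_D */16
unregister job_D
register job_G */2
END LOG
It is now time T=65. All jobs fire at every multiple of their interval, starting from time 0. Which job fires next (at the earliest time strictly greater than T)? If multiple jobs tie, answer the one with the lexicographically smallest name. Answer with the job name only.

Op 1: register job_G */17 -> active={job_G:*/17}
Op 2: register job_E */8 -> active={job_E:*/8, job_G:*/17}
Op 3: unregister job_E -> active={job_G:*/17}
Op 4: register job_F */9 -> active={job_F:*/9, job_G:*/17}
Op 5: register job_B */19 -> active={job_B:*/19, job_F:*/9, job_G:*/17}
Op 6: register job_D */16 -> active={job_B:*/19, job_D:*/16, job_F:*/9, job_G:*/17}
Op 7: unregister job_D -> active={job_B:*/19, job_F:*/9, job_G:*/17}
Op 8: register job_G */2 -> active={job_B:*/19, job_F:*/9, job_G:*/2}
  job_B: interval 19, next fire after T=65 is 76
  job_F: interval 9, next fire after T=65 is 72
  job_G: interval 2, next fire after T=65 is 66
Earliest = 66, winner (lex tiebreak) = job_G

Answer: job_G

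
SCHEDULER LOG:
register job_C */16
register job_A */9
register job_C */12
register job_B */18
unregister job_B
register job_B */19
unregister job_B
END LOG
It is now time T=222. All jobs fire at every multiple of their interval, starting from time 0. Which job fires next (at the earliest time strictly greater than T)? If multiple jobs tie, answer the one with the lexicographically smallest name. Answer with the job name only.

Answer: job_A

Derivation:
Op 1: register job_C */16 -> active={job_C:*/16}
Op 2: register job_A */9 -> active={job_A:*/9, job_C:*/16}
Op 3: register job_C */12 -> active={job_A:*/9, job_C:*/12}
Op 4: register job_B */18 -> active={job_A:*/9, job_B:*/18, job_C:*/12}
Op 5: unregister job_B -> active={job_A:*/9, job_C:*/12}
Op 6: register job_B */19 -> active={job_A:*/9, job_B:*/19, job_C:*/12}
Op 7: unregister job_B -> active={job_A:*/9, job_C:*/12}
  job_A: interval 9, next fire after T=222 is 225
  job_C: interval 12, next fire after T=222 is 228
Earliest = 225, winner (lex tiebreak) = job_A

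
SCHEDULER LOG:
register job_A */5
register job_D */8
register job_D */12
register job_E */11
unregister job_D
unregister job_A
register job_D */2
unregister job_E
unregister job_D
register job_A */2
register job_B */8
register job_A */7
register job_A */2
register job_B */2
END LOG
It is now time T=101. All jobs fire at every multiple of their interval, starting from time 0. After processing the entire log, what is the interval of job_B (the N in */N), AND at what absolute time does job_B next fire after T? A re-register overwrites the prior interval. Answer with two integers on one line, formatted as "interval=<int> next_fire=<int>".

Answer: interval=2 next_fire=102

Derivation:
Op 1: register job_A */5 -> active={job_A:*/5}
Op 2: register job_D */8 -> active={job_A:*/5, job_D:*/8}
Op 3: register job_D */12 -> active={job_A:*/5, job_D:*/12}
Op 4: register job_E */11 -> active={job_A:*/5, job_D:*/12, job_E:*/11}
Op 5: unregister job_D -> active={job_A:*/5, job_E:*/11}
Op 6: unregister job_A -> active={job_E:*/11}
Op 7: register job_D */2 -> active={job_D:*/2, job_E:*/11}
Op 8: unregister job_E -> active={job_D:*/2}
Op 9: unregister job_D -> active={}
Op 10: register job_A */2 -> active={job_A:*/2}
Op 11: register job_B */8 -> active={job_A:*/2, job_B:*/8}
Op 12: register job_A */7 -> active={job_A:*/7, job_B:*/8}
Op 13: register job_A */2 -> active={job_A:*/2, job_B:*/8}
Op 14: register job_B */2 -> active={job_A:*/2, job_B:*/2}
Final interval of job_B = 2
Next fire of job_B after T=101: (101//2+1)*2 = 102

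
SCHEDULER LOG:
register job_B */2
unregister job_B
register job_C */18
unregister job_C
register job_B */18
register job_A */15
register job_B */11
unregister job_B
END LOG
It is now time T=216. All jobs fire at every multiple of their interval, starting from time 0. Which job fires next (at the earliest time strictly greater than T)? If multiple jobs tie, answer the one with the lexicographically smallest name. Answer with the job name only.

Op 1: register job_B */2 -> active={job_B:*/2}
Op 2: unregister job_B -> active={}
Op 3: register job_C */18 -> active={job_C:*/18}
Op 4: unregister job_C -> active={}
Op 5: register job_B */18 -> active={job_B:*/18}
Op 6: register job_A */15 -> active={job_A:*/15, job_B:*/18}
Op 7: register job_B */11 -> active={job_A:*/15, job_B:*/11}
Op 8: unregister job_B -> active={job_A:*/15}
  job_A: interval 15, next fire after T=216 is 225
Earliest = 225, winner (lex tiebreak) = job_A

Answer: job_A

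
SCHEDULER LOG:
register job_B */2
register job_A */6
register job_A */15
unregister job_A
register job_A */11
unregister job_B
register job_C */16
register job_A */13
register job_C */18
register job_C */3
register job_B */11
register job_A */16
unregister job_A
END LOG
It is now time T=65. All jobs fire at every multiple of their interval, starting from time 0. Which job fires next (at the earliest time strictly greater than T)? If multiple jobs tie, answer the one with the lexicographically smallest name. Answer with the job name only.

Op 1: register job_B */2 -> active={job_B:*/2}
Op 2: register job_A */6 -> active={job_A:*/6, job_B:*/2}
Op 3: register job_A */15 -> active={job_A:*/15, job_B:*/2}
Op 4: unregister job_A -> active={job_B:*/2}
Op 5: register job_A */11 -> active={job_A:*/11, job_B:*/2}
Op 6: unregister job_B -> active={job_A:*/11}
Op 7: register job_C */16 -> active={job_A:*/11, job_C:*/16}
Op 8: register job_A */13 -> active={job_A:*/13, job_C:*/16}
Op 9: register job_C */18 -> active={job_A:*/13, job_C:*/18}
Op 10: register job_C */3 -> active={job_A:*/13, job_C:*/3}
Op 11: register job_B */11 -> active={job_A:*/13, job_B:*/11, job_C:*/3}
Op 12: register job_A */16 -> active={job_A:*/16, job_B:*/11, job_C:*/3}
Op 13: unregister job_A -> active={job_B:*/11, job_C:*/3}
  job_B: interval 11, next fire after T=65 is 66
  job_C: interval 3, next fire after T=65 is 66
Earliest = 66, winner (lex tiebreak) = job_B

Answer: job_B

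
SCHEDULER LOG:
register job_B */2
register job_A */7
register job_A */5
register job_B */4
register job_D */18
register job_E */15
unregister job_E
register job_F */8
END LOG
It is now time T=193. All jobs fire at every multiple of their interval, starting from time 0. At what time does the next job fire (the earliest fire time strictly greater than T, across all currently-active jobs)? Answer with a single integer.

Answer: 195

Derivation:
Op 1: register job_B */2 -> active={job_B:*/2}
Op 2: register job_A */7 -> active={job_A:*/7, job_B:*/2}
Op 3: register job_A */5 -> active={job_A:*/5, job_B:*/2}
Op 4: register job_B */4 -> active={job_A:*/5, job_B:*/4}
Op 5: register job_D */18 -> active={job_A:*/5, job_B:*/4, job_D:*/18}
Op 6: register job_E */15 -> active={job_A:*/5, job_B:*/4, job_D:*/18, job_E:*/15}
Op 7: unregister job_E -> active={job_A:*/5, job_B:*/4, job_D:*/18}
Op 8: register job_F */8 -> active={job_A:*/5, job_B:*/4, job_D:*/18, job_F:*/8}
  job_A: interval 5, next fire after T=193 is 195
  job_B: interval 4, next fire after T=193 is 196
  job_D: interval 18, next fire after T=193 is 198
  job_F: interval 8, next fire after T=193 is 200
Earliest fire time = 195 (job job_A)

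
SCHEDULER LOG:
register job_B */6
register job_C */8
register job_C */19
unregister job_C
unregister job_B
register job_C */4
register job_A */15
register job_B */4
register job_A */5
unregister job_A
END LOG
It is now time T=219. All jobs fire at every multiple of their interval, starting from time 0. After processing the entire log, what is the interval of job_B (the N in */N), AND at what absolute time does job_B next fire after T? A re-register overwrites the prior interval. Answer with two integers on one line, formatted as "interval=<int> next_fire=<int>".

Op 1: register job_B */6 -> active={job_B:*/6}
Op 2: register job_C */8 -> active={job_B:*/6, job_C:*/8}
Op 3: register job_C */19 -> active={job_B:*/6, job_C:*/19}
Op 4: unregister job_C -> active={job_B:*/6}
Op 5: unregister job_B -> active={}
Op 6: register job_C */4 -> active={job_C:*/4}
Op 7: register job_A */15 -> active={job_A:*/15, job_C:*/4}
Op 8: register job_B */4 -> active={job_A:*/15, job_B:*/4, job_C:*/4}
Op 9: register job_A */5 -> active={job_A:*/5, job_B:*/4, job_C:*/4}
Op 10: unregister job_A -> active={job_B:*/4, job_C:*/4}
Final interval of job_B = 4
Next fire of job_B after T=219: (219//4+1)*4 = 220

Answer: interval=4 next_fire=220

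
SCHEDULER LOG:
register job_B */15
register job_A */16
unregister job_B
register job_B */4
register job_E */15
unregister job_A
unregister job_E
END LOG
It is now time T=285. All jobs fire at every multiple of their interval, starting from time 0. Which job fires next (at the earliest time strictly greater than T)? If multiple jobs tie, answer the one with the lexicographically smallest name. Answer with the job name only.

Op 1: register job_B */15 -> active={job_B:*/15}
Op 2: register job_A */16 -> active={job_A:*/16, job_B:*/15}
Op 3: unregister job_B -> active={job_A:*/16}
Op 4: register job_B */4 -> active={job_A:*/16, job_B:*/4}
Op 5: register job_E */15 -> active={job_A:*/16, job_B:*/4, job_E:*/15}
Op 6: unregister job_A -> active={job_B:*/4, job_E:*/15}
Op 7: unregister job_E -> active={job_B:*/4}
  job_B: interval 4, next fire after T=285 is 288
Earliest = 288, winner (lex tiebreak) = job_B

Answer: job_B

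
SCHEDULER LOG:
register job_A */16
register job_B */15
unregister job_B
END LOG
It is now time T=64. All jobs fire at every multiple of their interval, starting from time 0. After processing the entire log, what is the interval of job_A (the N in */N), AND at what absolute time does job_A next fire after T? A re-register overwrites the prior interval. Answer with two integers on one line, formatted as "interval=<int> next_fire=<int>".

Answer: interval=16 next_fire=80

Derivation:
Op 1: register job_A */16 -> active={job_A:*/16}
Op 2: register job_B */15 -> active={job_A:*/16, job_B:*/15}
Op 3: unregister job_B -> active={job_A:*/16}
Final interval of job_A = 16
Next fire of job_A after T=64: (64//16+1)*16 = 80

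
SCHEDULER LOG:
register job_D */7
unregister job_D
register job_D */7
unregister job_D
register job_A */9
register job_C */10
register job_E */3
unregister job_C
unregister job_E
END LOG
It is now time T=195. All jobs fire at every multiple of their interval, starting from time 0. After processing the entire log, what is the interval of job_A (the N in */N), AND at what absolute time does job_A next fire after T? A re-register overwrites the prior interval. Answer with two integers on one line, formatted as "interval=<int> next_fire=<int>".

Op 1: register job_D */7 -> active={job_D:*/7}
Op 2: unregister job_D -> active={}
Op 3: register job_D */7 -> active={job_D:*/7}
Op 4: unregister job_D -> active={}
Op 5: register job_A */9 -> active={job_A:*/9}
Op 6: register job_C */10 -> active={job_A:*/9, job_C:*/10}
Op 7: register job_E */3 -> active={job_A:*/9, job_C:*/10, job_E:*/3}
Op 8: unregister job_C -> active={job_A:*/9, job_E:*/3}
Op 9: unregister job_E -> active={job_A:*/9}
Final interval of job_A = 9
Next fire of job_A after T=195: (195//9+1)*9 = 198

Answer: interval=9 next_fire=198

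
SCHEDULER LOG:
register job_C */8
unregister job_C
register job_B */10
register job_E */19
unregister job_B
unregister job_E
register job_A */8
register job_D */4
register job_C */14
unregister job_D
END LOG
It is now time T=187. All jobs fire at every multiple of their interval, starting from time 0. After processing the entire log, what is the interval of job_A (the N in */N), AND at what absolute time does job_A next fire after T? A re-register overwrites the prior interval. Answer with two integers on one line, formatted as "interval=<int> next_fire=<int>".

Op 1: register job_C */8 -> active={job_C:*/8}
Op 2: unregister job_C -> active={}
Op 3: register job_B */10 -> active={job_B:*/10}
Op 4: register job_E */19 -> active={job_B:*/10, job_E:*/19}
Op 5: unregister job_B -> active={job_E:*/19}
Op 6: unregister job_E -> active={}
Op 7: register job_A */8 -> active={job_A:*/8}
Op 8: register job_D */4 -> active={job_A:*/8, job_D:*/4}
Op 9: register job_C */14 -> active={job_A:*/8, job_C:*/14, job_D:*/4}
Op 10: unregister job_D -> active={job_A:*/8, job_C:*/14}
Final interval of job_A = 8
Next fire of job_A after T=187: (187//8+1)*8 = 192

Answer: interval=8 next_fire=192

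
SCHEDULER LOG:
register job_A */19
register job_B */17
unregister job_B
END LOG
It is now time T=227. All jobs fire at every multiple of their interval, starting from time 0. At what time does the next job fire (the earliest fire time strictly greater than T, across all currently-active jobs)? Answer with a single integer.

Op 1: register job_A */19 -> active={job_A:*/19}
Op 2: register job_B */17 -> active={job_A:*/19, job_B:*/17}
Op 3: unregister job_B -> active={job_A:*/19}
  job_A: interval 19, next fire after T=227 is 228
Earliest fire time = 228 (job job_A)

Answer: 228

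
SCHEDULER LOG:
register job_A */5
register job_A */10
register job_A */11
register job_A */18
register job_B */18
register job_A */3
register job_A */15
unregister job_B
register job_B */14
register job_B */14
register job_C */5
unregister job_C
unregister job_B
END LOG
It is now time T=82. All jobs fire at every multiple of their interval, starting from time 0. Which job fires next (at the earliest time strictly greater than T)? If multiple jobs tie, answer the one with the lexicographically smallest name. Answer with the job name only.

Op 1: register job_A */5 -> active={job_A:*/5}
Op 2: register job_A */10 -> active={job_A:*/10}
Op 3: register job_A */11 -> active={job_A:*/11}
Op 4: register job_A */18 -> active={job_A:*/18}
Op 5: register job_B */18 -> active={job_A:*/18, job_B:*/18}
Op 6: register job_A */3 -> active={job_A:*/3, job_B:*/18}
Op 7: register job_A */15 -> active={job_A:*/15, job_B:*/18}
Op 8: unregister job_B -> active={job_A:*/15}
Op 9: register job_B */14 -> active={job_A:*/15, job_B:*/14}
Op 10: register job_B */14 -> active={job_A:*/15, job_B:*/14}
Op 11: register job_C */5 -> active={job_A:*/15, job_B:*/14, job_C:*/5}
Op 12: unregister job_C -> active={job_A:*/15, job_B:*/14}
Op 13: unregister job_B -> active={job_A:*/15}
  job_A: interval 15, next fire after T=82 is 90
Earliest = 90, winner (lex tiebreak) = job_A

Answer: job_A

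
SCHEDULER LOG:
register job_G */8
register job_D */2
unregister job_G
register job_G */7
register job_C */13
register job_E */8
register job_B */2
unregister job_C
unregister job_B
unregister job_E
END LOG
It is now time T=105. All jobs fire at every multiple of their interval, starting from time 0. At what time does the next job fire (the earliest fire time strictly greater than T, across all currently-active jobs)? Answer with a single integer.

Op 1: register job_G */8 -> active={job_G:*/8}
Op 2: register job_D */2 -> active={job_D:*/2, job_G:*/8}
Op 3: unregister job_G -> active={job_D:*/2}
Op 4: register job_G */7 -> active={job_D:*/2, job_G:*/7}
Op 5: register job_C */13 -> active={job_C:*/13, job_D:*/2, job_G:*/7}
Op 6: register job_E */8 -> active={job_C:*/13, job_D:*/2, job_E:*/8, job_G:*/7}
Op 7: register job_B */2 -> active={job_B:*/2, job_C:*/13, job_D:*/2, job_E:*/8, job_G:*/7}
Op 8: unregister job_C -> active={job_B:*/2, job_D:*/2, job_E:*/8, job_G:*/7}
Op 9: unregister job_B -> active={job_D:*/2, job_E:*/8, job_G:*/7}
Op 10: unregister job_E -> active={job_D:*/2, job_G:*/7}
  job_D: interval 2, next fire after T=105 is 106
  job_G: interval 7, next fire after T=105 is 112
Earliest fire time = 106 (job job_D)

Answer: 106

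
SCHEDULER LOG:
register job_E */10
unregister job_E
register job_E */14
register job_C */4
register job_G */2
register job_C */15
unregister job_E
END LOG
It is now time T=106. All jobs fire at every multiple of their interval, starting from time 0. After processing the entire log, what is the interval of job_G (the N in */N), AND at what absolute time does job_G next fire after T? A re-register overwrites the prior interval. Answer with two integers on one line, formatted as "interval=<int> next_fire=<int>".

Op 1: register job_E */10 -> active={job_E:*/10}
Op 2: unregister job_E -> active={}
Op 3: register job_E */14 -> active={job_E:*/14}
Op 4: register job_C */4 -> active={job_C:*/4, job_E:*/14}
Op 5: register job_G */2 -> active={job_C:*/4, job_E:*/14, job_G:*/2}
Op 6: register job_C */15 -> active={job_C:*/15, job_E:*/14, job_G:*/2}
Op 7: unregister job_E -> active={job_C:*/15, job_G:*/2}
Final interval of job_G = 2
Next fire of job_G after T=106: (106//2+1)*2 = 108

Answer: interval=2 next_fire=108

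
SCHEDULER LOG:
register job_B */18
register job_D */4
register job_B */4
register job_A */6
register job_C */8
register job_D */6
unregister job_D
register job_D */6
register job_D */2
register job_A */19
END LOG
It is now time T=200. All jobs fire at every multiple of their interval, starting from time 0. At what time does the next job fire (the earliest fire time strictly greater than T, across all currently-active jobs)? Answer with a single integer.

Op 1: register job_B */18 -> active={job_B:*/18}
Op 2: register job_D */4 -> active={job_B:*/18, job_D:*/4}
Op 3: register job_B */4 -> active={job_B:*/4, job_D:*/4}
Op 4: register job_A */6 -> active={job_A:*/6, job_B:*/4, job_D:*/4}
Op 5: register job_C */8 -> active={job_A:*/6, job_B:*/4, job_C:*/8, job_D:*/4}
Op 6: register job_D */6 -> active={job_A:*/6, job_B:*/4, job_C:*/8, job_D:*/6}
Op 7: unregister job_D -> active={job_A:*/6, job_B:*/4, job_C:*/8}
Op 8: register job_D */6 -> active={job_A:*/6, job_B:*/4, job_C:*/8, job_D:*/6}
Op 9: register job_D */2 -> active={job_A:*/6, job_B:*/4, job_C:*/8, job_D:*/2}
Op 10: register job_A */19 -> active={job_A:*/19, job_B:*/4, job_C:*/8, job_D:*/2}
  job_A: interval 19, next fire after T=200 is 209
  job_B: interval 4, next fire after T=200 is 204
  job_C: interval 8, next fire after T=200 is 208
  job_D: interval 2, next fire after T=200 is 202
Earliest fire time = 202 (job job_D)

Answer: 202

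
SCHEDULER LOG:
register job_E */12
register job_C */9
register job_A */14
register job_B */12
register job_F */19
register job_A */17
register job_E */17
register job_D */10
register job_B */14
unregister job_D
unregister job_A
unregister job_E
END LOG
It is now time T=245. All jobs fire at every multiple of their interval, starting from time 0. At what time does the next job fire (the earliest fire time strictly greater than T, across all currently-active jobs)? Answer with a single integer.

Answer: 247

Derivation:
Op 1: register job_E */12 -> active={job_E:*/12}
Op 2: register job_C */9 -> active={job_C:*/9, job_E:*/12}
Op 3: register job_A */14 -> active={job_A:*/14, job_C:*/9, job_E:*/12}
Op 4: register job_B */12 -> active={job_A:*/14, job_B:*/12, job_C:*/9, job_E:*/12}
Op 5: register job_F */19 -> active={job_A:*/14, job_B:*/12, job_C:*/9, job_E:*/12, job_F:*/19}
Op 6: register job_A */17 -> active={job_A:*/17, job_B:*/12, job_C:*/9, job_E:*/12, job_F:*/19}
Op 7: register job_E */17 -> active={job_A:*/17, job_B:*/12, job_C:*/9, job_E:*/17, job_F:*/19}
Op 8: register job_D */10 -> active={job_A:*/17, job_B:*/12, job_C:*/9, job_D:*/10, job_E:*/17, job_F:*/19}
Op 9: register job_B */14 -> active={job_A:*/17, job_B:*/14, job_C:*/9, job_D:*/10, job_E:*/17, job_F:*/19}
Op 10: unregister job_D -> active={job_A:*/17, job_B:*/14, job_C:*/9, job_E:*/17, job_F:*/19}
Op 11: unregister job_A -> active={job_B:*/14, job_C:*/9, job_E:*/17, job_F:*/19}
Op 12: unregister job_E -> active={job_B:*/14, job_C:*/9, job_F:*/19}
  job_B: interval 14, next fire after T=245 is 252
  job_C: interval 9, next fire after T=245 is 252
  job_F: interval 19, next fire after T=245 is 247
Earliest fire time = 247 (job job_F)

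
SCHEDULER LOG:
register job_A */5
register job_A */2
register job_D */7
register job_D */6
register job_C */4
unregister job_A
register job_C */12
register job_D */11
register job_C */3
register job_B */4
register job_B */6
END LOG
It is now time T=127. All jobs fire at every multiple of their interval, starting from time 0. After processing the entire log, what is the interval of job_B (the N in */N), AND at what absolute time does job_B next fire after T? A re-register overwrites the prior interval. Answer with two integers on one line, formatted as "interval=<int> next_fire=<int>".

Answer: interval=6 next_fire=132

Derivation:
Op 1: register job_A */5 -> active={job_A:*/5}
Op 2: register job_A */2 -> active={job_A:*/2}
Op 3: register job_D */7 -> active={job_A:*/2, job_D:*/7}
Op 4: register job_D */6 -> active={job_A:*/2, job_D:*/6}
Op 5: register job_C */4 -> active={job_A:*/2, job_C:*/4, job_D:*/6}
Op 6: unregister job_A -> active={job_C:*/4, job_D:*/6}
Op 7: register job_C */12 -> active={job_C:*/12, job_D:*/6}
Op 8: register job_D */11 -> active={job_C:*/12, job_D:*/11}
Op 9: register job_C */3 -> active={job_C:*/3, job_D:*/11}
Op 10: register job_B */4 -> active={job_B:*/4, job_C:*/3, job_D:*/11}
Op 11: register job_B */6 -> active={job_B:*/6, job_C:*/3, job_D:*/11}
Final interval of job_B = 6
Next fire of job_B after T=127: (127//6+1)*6 = 132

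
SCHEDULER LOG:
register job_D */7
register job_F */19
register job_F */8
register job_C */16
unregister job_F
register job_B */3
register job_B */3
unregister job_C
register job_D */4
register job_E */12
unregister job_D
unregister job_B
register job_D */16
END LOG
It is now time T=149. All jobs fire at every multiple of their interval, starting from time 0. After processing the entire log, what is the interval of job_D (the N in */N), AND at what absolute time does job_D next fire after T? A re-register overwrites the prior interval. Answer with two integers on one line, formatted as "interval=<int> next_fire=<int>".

Answer: interval=16 next_fire=160

Derivation:
Op 1: register job_D */7 -> active={job_D:*/7}
Op 2: register job_F */19 -> active={job_D:*/7, job_F:*/19}
Op 3: register job_F */8 -> active={job_D:*/7, job_F:*/8}
Op 4: register job_C */16 -> active={job_C:*/16, job_D:*/7, job_F:*/8}
Op 5: unregister job_F -> active={job_C:*/16, job_D:*/7}
Op 6: register job_B */3 -> active={job_B:*/3, job_C:*/16, job_D:*/7}
Op 7: register job_B */3 -> active={job_B:*/3, job_C:*/16, job_D:*/7}
Op 8: unregister job_C -> active={job_B:*/3, job_D:*/7}
Op 9: register job_D */4 -> active={job_B:*/3, job_D:*/4}
Op 10: register job_E */12 -> active={job_B:*/3, job_D:*/4, job_E:*/12}
Op 11: unregister job_D -> active={job_B:*/3, job_E:*/12}
Op 12: unregister job_B -> active={job_E:*/12}
Op 13: register job_D */16 -> active={job_D:*/16, job_E:*/12}
Final interval of job_D = 16
Next fire of job_D after T=149: (149//16+1)*16 = 160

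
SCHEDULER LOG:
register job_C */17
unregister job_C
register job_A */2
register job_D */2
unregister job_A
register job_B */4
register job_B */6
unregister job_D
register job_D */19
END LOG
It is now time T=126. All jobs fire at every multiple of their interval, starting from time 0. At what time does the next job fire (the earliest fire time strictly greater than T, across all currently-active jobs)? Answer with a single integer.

Op 1: register job_C */17 -> active={job_C:*/17}
Op 2: unregister job_C -> active={}
Op 3: register job_A */2 -> active={job_A:*/2}
Op 4: register job_D */2 -> active={job_A:*/2, job_D:*/2}
Op 5: unregister job_A -> active={job_D:*/2}
Op 6: register job_B */4 -> active={job_B:*/4, job_D:*/2}
Op 7: register job_B */6 -> active={job_B:*/6, job_D:*/2}
Op 8: unregister job_D -> active={job_B:*/6}
Op 9: register job_D */19 -> active={job_B:*/6, job_D:*/19}
  job_B: interval 6, next fire after T=126 is 132
  job_D: interval 19, next fire after T=126 is 133
Earliest fire time = 132 (job job_B)

Answer: 132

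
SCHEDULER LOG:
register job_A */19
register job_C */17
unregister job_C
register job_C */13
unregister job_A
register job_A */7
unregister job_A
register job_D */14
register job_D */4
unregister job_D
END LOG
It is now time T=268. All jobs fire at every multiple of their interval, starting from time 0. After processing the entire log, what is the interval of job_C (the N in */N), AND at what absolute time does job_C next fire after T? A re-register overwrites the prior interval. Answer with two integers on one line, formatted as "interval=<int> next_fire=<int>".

Answer: interval=13 next_fire=273

Derivation:
Op 1: register job_A */19 -> active={job_A:*/19}
Op 2: register job_C */17 -> active={job_A:*/19, job_C:*/17}
Op 3: unregister job_C -> active={job_A:*/19}
Op 4: register job_C */13 -> active={job_A:*/19, job_C:*/13}
Op 5: unregister job_A -> active={job_C:*/13}
Op 6: register job_A */7 -> active={job_A:*/7, job_C:*/13}
Op 7: unregister job_A -> active={job_C:*/13}
Op 8: register job_D */14 -> active={job_C:*/13, job_D:*/14}
Op 9: register job_D */4 -> active={job_C:*/13, job_D:*/4}
Op 10: unregister job_D -> active={job_C:*/13}
Final interval of job_C = 13
Next fire of job_C after T=268: (268//13+1)*13 = 273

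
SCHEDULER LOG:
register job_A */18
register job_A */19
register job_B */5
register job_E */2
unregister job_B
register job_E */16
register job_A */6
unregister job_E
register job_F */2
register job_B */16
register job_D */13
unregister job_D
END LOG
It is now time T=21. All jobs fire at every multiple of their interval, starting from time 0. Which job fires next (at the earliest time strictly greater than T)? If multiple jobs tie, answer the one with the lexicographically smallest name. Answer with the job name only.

Answer: job_F

Derivation:
Op 1: register job_A */18 -> active={job_A:*/18}
Op 2: register job_A */19 -> active={job_A:*/19}
Op 3: register job_B */5 -> active={job_A:*/19, job_B:*/5}
Op 4: register job_E */2 -> active={job_A:*/19, job_B:*/5, job_E:*/2}
Op 5: unregister job_B -> active={job_A:*/19, job_E:*/2}
Op 6: register job_E */16 -> active={job_A:*/19, job_E:*/16}
Op 7: register job_A */6 -> active={job_A:*/6, job_E:*/16}
Op 8: unregister job_E -> active={job_A:*/6}
Op 9: register job_F */2 -> active={job_A:*/6, job_F:*/2}
Op 10: register job_B */16 -> active={job_A:*/6, job_B:*/16, job_F:*/2}
Op 11: register job_D */13 -> active={job_A:*/6, job_B:*/16, job_D:*/13, job_F:*/2}
Op 12: unregister job_D -> active={job_A:*/6, job_B:*/16, job_F:*/2}
  job_A: interval 6, next fire after T=21 is 24
  job_B: interval 16, next fire after T=21 is 32
  job_F: interval 2, next fire after T=21 is 22
Earliest = 22, winner (lex tiebreak) = job_F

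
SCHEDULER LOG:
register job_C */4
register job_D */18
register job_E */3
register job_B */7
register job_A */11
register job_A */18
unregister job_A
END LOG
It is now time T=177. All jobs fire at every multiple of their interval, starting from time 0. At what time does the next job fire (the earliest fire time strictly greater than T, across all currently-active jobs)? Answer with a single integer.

Op 1: register job_C */4 -> active={job_C:*/4}
Op 2: register job_D */18 -> active={job_C:*/4, job_D:*/18}
Op 3: register job_E */3 -> active={job_C:*/4, job_D:*/18, job_E:*/3}
Op 4: register job_B */7 -> active={job_B:*/7, job_C:*/4, job_D:*/18, job_E:*/3}
Op 5: register job_A */11 -> active={job_A:*/11, job_B:*/7, job_C:*/4, job_D:*/18, job_E:*/3}
Op 6: register job_A */18 -> active={job_A:*/18, job_B:*/7, job_C:*/4, job_D:*/18, job_E:*/3}
Op 7: unregister job_A -> active={job_B:*/7, job_C:*/4, job_D:*/18, job_E:*/3}
  job_B: interval 7, next fire after T=177 is 182
  job_C: interval 4, next fire after T=177 is 180
  job_D: interval 18, next fire after T=177 is 180
  job_E: interval 3, next fire after T=177 is 180
Earliest fire time = 180 (job job_C)

Answer: 180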